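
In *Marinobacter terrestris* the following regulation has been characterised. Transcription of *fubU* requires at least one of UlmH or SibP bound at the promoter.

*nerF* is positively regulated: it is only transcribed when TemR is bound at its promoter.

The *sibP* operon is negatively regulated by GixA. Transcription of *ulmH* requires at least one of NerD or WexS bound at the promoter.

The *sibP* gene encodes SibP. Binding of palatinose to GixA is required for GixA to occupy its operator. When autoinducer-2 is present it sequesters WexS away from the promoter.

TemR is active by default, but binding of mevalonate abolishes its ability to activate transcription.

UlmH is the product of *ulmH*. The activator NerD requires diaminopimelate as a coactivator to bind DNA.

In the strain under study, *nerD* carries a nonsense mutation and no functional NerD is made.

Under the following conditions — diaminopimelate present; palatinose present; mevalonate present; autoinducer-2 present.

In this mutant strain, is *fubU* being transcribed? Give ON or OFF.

NerD is non-functional in this strain, so it has no effect.
Autoinducer-2 is present, so WexS is inactive.
No activator is available at the *ulmH* promoter, so *ulmH* is not transcribed.
So UlmH is not produced.
Palatinose is present, so GixA is active.
With repressor GixA bound, *sibP* is not transcribed.
So SibP is not produced.
No activator is available at the *fubU* promoter, so *fubU* is not transcribed.

OFF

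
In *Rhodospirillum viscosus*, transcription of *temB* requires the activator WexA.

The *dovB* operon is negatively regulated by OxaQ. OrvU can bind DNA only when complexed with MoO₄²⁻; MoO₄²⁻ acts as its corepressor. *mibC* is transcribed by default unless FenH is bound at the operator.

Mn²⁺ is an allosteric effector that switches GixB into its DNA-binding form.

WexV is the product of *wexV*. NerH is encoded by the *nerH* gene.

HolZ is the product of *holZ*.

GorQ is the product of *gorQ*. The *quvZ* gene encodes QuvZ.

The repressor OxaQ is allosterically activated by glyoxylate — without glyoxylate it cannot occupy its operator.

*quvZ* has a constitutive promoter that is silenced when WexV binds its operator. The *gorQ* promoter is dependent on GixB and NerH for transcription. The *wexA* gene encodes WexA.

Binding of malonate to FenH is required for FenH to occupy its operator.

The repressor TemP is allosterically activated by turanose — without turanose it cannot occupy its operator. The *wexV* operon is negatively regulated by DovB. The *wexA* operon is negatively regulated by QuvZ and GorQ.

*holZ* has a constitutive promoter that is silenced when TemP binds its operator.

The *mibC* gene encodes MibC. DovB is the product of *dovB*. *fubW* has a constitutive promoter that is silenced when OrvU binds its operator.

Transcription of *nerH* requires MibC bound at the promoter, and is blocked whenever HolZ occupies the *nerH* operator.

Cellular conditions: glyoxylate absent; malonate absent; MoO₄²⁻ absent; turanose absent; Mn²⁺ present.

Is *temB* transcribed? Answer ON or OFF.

Glyoxylate is absent, so OxaQ is inactive.
With no repressor bound, *dovB* is transcribed.
So DovB is produced and active.
With repressor DovB bound, *wexV* is not transcribed.
So WexV is not produced.
With no repressor bound, *quvZ* is transcribed.
So QuvZ is produced and active.
Mn²⁺ is present, so GixB is active.
Malonate is absent, so FenH is inactive.
With no repressor bound, *mibC* is transcribed.
So MibC is produced and active.
Turanose is absent, so TemP is inactive.
With no repressor bound, *holZ* is transcribed.
So HolZ is produced and active.
With repressor HolZ bound, *nerH* is not transcribed.
So NerH is not produced.
Required activator NerH is absent, so *gorQ* is not transcribed.
So GorQ is not produced.
With repressor QuvZ bound, *wexA* is not transcribed.
So WexA is not produced.
Required activator WexA is absent, so *temB* is not transcribed.

OFF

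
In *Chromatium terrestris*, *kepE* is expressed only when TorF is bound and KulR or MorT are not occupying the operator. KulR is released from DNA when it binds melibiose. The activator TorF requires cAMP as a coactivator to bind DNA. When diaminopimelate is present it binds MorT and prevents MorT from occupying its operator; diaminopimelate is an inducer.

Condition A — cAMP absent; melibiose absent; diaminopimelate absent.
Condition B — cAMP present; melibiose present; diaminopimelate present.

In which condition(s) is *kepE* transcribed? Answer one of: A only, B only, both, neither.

B only

Condition A:
cAMP is absent, so TorF is inactive.
Melibiose is absent, so KulR is active.
Diaminopimelate is absent, so MorT is active.
With repressor KulR bound, *kepE* is not transcribed.
→ *kepE* is OFF in A.
Condition B:
cAMP is present, so TorF is active.
Melibiose is present, so KulR is inactive.
Diaminopimelate is present, so MorT is inactive.
No repressor is bound and TorF is active, so *kepE* is transcribed.
→ *kepE* is ON in B.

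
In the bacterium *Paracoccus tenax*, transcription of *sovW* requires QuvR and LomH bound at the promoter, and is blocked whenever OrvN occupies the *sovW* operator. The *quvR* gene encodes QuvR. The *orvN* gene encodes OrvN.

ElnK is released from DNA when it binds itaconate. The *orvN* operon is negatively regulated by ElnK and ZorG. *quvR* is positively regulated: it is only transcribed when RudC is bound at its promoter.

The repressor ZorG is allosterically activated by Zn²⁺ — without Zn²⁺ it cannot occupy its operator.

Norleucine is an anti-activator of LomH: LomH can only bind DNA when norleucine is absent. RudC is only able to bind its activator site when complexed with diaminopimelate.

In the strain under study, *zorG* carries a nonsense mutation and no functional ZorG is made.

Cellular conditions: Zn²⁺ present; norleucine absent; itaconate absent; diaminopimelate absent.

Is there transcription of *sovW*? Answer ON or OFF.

OFF

Diaminopimelate is absent, so RudC is inactive.
Required activator RudC is absent, so *quvR* is not transcribed.
So QuvR is not produced.
Norleucine is absent, so LomH is active.
Itaconate is absent, so ElnK is active.
ZorG is non-functional in this strain, so it has no effect.
With repressor ElnK bound, *orvN* is not transcribed.
So OrvN is not produced.
Required activator QuvR is absent, so *sovW* is not transcribed.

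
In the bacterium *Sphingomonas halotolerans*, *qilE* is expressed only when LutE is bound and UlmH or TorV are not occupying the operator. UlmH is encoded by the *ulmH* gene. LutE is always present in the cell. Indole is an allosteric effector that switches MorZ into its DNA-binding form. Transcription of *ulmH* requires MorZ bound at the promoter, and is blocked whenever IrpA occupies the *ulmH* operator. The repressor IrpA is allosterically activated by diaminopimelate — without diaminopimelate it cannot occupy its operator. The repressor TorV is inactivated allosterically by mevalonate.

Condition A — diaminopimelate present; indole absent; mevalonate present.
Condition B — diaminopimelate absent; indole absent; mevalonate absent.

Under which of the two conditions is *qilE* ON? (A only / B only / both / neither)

A only

Condition A:
Diaminopimelate is present, so IrpA is active.
Indole is absent, so MorZ is inactive.
With repressor IrpA bound, *ulmH* is not transcribed.
So UlmH is not produced.
LutE is produced constitutively and is active.
Mevalonate is present, so TorV is inactive.
No repressor is bound and LutE is active, so *qilE* is transcribed.
→ *qilE* is ON in A.
Condition B:
Diaminopimelate is absent, so IrpA is inactive.
Indole is absent, so MorZ is inactive.
Required activator MorZ is absent, so *ulmH* is not transcribed.
So UlmH is not produced.
LutE is produced constitutively and is active.
Mevalonate is absent, so TorV is active.
With repressor TorV bound, *qilE* is not transcribed.
→ *qilE* is OFF in B.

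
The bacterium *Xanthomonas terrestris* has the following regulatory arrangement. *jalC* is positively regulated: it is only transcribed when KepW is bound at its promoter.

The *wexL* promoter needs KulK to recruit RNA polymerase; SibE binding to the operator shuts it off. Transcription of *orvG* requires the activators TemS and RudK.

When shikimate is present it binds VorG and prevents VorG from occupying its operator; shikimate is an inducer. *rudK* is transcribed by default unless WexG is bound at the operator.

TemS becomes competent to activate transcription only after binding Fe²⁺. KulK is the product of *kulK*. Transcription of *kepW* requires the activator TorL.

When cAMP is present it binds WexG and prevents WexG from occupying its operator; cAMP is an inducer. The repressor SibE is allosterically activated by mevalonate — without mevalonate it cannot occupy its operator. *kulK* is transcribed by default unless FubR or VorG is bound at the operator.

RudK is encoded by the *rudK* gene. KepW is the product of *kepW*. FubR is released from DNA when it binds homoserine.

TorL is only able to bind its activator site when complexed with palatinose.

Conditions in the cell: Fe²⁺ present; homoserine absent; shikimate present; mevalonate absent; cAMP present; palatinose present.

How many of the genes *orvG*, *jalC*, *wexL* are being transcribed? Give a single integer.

Fe²⁺ is present, so TemS is active.
cAMP is present, so WexG is inactive.
With no repressor bound, *rudK* is transcribed.
So RudK is produced and active.
No repressor is bound and TemS and RudK are active, so *orvG* is transcribed.
→ *orvG* is ON.
Palatinose is present, so TorL is active.
No repressor is bound and TorL is active, so *kepW* is transcribed.
So KepW is produced and active.
No repressor is bound and KepW is active, so *jalC* is transcribed.
→ *jalC* is ON.
Mevalonate is absent, so SibE is inactive.
Homoserine is absent, so FubR is active.
Shikimate is present, so VorG is inactive.
With repressor FubR bound, *kulK* is not transcribed.
So KulK is not produced.
Required activator KulK is absent, so *wexL* is not transcribed.
→ *wexL* is OFF.
2 of the 3 genes are transcribed.

2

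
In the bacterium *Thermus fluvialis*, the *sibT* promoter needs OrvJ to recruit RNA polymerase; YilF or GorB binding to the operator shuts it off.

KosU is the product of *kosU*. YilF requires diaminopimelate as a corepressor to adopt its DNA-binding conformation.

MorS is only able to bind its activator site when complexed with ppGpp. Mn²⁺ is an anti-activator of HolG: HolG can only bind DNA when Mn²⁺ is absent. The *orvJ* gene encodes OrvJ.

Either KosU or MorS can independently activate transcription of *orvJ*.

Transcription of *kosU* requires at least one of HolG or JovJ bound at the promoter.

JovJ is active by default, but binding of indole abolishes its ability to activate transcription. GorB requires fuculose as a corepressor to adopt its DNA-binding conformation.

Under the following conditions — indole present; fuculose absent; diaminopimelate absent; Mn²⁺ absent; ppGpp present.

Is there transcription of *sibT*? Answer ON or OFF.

ON

Diaminopimelate is absent, so YilF is inactive.
Mn²⁺ is absent, so HolG is active.
Indole is present, so JovJ is inactive.
Activator HolG is present, so *kosU* is transcribed.
So KosU is produced and active.
ppGpp is present, so MorS is active.
Activator KosU is present, so *orvJ* is transcribed.
So OrvJ is produced and active.
Fuculose is absent, so GorB is inactive.
No repressor is bound and OrvJ is active, so *sibT* is transcribed.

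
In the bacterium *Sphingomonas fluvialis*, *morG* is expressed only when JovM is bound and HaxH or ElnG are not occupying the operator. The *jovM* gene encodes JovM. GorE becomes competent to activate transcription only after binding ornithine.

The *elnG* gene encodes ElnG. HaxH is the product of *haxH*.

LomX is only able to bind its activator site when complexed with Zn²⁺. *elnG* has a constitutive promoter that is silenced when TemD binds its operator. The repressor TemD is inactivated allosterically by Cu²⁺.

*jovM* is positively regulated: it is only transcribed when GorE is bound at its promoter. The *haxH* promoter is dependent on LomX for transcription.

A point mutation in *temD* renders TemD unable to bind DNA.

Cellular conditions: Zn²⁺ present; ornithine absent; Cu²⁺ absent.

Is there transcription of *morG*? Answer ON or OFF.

OFF

Zn²⁺ is present, so LomX is active.
No repressor is bound and LomX is active, so *haxH* is transcribed.
So HaxH is produced and active.
Ornithine is absent, so GorE is inactive.
Required activator GorE is absent, so *jovM* is not transcribed.
So JovM is not produced.
TemD is non-functional in this strain, so it has no effect.
With no repressor bound, *elnG* is transcribed.
So ElnG is produced and active.
With repressor HaxH bound, *morG* is not transcribed.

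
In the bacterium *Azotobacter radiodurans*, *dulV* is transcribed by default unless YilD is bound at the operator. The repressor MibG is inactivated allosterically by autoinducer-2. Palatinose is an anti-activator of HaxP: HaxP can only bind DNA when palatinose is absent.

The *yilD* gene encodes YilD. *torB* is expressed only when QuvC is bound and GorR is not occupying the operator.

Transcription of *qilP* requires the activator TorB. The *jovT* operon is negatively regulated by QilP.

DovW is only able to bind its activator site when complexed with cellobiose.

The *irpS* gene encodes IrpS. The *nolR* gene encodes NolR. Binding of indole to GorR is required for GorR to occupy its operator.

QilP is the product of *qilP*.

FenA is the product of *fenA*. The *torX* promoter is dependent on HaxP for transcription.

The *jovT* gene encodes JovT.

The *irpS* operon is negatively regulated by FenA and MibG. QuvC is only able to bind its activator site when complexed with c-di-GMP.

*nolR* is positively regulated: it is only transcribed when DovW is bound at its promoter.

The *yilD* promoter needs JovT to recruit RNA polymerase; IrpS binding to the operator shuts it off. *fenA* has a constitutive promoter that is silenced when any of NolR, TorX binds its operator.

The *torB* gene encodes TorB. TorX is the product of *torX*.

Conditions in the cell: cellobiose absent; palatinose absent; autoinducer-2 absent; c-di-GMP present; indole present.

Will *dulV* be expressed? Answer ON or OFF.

c-di-GMP is present, so QuvC is active.
Indole is present, so GorR is active.
With repressor GorR bound, *torB* is not transcribed.
So TorB is not produced.
Required activator TorB is absent, so *qilP* is not transcribed.
So QilP is not produced.
With no repressor bound, *jovT* is transcribed.
So JovT is produced and active.
Cellobiose is absent, so DovW is inactive.
Required activator DovW is absent, so *nolR* is not transcribed.
So NolR is not produced.
Palatinose is absent, so HaxP is active.
No repressor is bound and HaxP is active, so *torX* is transcribed.
So TorX is produced and active.
With repressor TorX bound, *fenA* is not transcribed.
So FenA is not produced.
Autoinducer-2 is absent, so MibG is active.
With repressor MibG bound, *irpS* is not transcribed.
So IrpS is not produced.
No repressor is bound and JovT is active, so *yilD* is transcribed.
So YilD is produced and active.
With repressor YilD bound, *dulV* is not transcribed.

OFF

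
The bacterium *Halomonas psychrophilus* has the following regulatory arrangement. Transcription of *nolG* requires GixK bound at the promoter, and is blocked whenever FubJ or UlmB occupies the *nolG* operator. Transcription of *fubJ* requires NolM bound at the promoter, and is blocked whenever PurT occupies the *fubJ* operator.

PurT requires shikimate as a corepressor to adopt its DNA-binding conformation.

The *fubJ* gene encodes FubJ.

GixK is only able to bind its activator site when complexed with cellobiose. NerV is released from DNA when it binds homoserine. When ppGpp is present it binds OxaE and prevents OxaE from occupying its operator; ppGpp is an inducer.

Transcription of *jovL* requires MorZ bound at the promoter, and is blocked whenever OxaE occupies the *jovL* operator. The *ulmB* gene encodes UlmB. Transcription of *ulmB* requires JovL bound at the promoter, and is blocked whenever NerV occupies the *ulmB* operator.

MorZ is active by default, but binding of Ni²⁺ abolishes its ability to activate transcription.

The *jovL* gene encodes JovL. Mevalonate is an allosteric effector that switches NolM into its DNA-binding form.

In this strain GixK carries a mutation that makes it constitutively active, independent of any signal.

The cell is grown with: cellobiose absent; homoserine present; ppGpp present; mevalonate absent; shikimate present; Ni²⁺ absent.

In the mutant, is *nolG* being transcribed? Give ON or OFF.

Shikimate is present, so PurT is active.
Mevalonate is absent, so NolM is inactive.
With repressor PurT bound, *fubJ* is not transcribed.
So FubJ is not produced.
Ni²⁺ is absent, so MorZ is active.
ppGpp is present, so OxaE is inactive.
No repressor is bound and MorZ is active, so *jovL* is transcribed.
So JovL is produced and active.
Homoserine is present, so NerV is inactive.
No repressor is bound and JovL is active, so *ulmB* is transcribed.
So UlmB is produced and active.
GixK is constitutively active in this strain.
With repressor UlmB bound, *nolG* is not transcribed.

OFF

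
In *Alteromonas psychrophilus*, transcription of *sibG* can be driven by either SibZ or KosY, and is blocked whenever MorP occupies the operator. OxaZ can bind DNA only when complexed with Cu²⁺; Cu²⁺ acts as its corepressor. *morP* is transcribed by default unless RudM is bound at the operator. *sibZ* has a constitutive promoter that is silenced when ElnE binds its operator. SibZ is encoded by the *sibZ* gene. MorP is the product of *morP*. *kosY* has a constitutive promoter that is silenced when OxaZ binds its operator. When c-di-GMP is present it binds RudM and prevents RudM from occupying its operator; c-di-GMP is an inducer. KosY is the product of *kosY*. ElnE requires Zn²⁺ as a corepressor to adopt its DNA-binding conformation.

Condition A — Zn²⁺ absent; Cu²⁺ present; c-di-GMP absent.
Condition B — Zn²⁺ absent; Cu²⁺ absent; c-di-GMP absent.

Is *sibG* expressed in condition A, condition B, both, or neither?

both

Condition A:
Zn²⁺ is absent, so ElnE is inactive.
With no repressor bound, *sibZ* is transcribed.
So SibZ is produced and active.
Cu²⁺ is present, so OxaZ is active.
With repressor OxaZ bound, *kosY* is not transcribed.
So KosY is not produced.
c-di-GMP is absent, so RudM is active.
With repressor RudM bound, *morP* is not transcribed.
So MorP is not produced.
Activator SibZ is present, so *sibG* is transcribed.
→ *sibG* is ON in A.
Condition B:
Zn²⁺ is absent, so ElnE is inactive.
With no repressor bound, *sibZ* is transcribed.
So SibZ is produced and active.
Cu²⁺ is absent, so OxaZ is inactive.
With no repressor bound, *kosY* is transcribed.
So KosY is produced and active.
c-di-GMP is absent, so RudM is active.
With repressor RudM bound, *morP* is not transcribed.
So MorP is not produced.
Activator SibZ is present, so *sibG* is transcribed.
→ *sibG* is ON in B.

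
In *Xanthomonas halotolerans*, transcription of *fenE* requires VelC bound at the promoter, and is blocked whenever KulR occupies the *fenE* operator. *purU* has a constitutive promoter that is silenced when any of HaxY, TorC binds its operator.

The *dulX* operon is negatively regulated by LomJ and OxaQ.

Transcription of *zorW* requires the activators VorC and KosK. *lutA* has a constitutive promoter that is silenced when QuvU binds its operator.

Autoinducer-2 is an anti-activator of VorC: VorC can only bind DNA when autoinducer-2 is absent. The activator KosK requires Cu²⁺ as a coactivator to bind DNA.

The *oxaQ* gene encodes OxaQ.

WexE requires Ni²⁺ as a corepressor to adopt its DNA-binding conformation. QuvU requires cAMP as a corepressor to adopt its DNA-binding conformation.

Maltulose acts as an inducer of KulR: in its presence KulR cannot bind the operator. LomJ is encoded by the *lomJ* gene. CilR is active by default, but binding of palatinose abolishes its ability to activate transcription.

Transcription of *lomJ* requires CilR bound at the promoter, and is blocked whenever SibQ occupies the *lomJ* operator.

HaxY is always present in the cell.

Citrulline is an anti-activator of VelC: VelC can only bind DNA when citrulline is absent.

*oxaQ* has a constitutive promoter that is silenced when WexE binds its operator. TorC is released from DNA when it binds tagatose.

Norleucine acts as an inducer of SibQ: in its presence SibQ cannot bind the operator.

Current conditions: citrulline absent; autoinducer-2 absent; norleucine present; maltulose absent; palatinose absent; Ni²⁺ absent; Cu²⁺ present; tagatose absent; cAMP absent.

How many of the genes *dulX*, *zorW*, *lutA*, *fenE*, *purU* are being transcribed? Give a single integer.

Norleucine is present, so SibQ is inactive.
Palatinose is absent, so CilR is active.
No repressor is bound and CilR is active, so *lomJ* is transcribed.
So LomJ is produced and active.
Ni²⁺ is absent, so WexE is inactive.
With no repressor bound, *oxaQ* is transcribed.
So OxaQ is produced and active.
With repressor LomJ bound, *dulX* is not transcribed.
→ *dulX* is OFF.
Autoinducer-2 is absent, so VorC is active.
Cu²⁺ is present, so KosK is active.
No repressor is bound and VorC and KosK are active, so *zorW* is transcribed.
→ *zorW* is ON.
cAMP is absent, so QuvU is inactive.
With no repressor bound, *lutA* is transcribed.
→ *lutA* is ON.
Maltulose is absent, so KulR is active.
Citrulline is absent, so VelC is active.
With repressor KulR bound, *fenE* is not transcribed.
→ *fenE* is OFF.
HaxY is produced constitutively and is active.
Tagatose is absent, so TorC is active.
With repressor HaxY bound, *purU* is not transcribed.
→ *purU* is OFF.
2 of the 5 genes are transcribed.

2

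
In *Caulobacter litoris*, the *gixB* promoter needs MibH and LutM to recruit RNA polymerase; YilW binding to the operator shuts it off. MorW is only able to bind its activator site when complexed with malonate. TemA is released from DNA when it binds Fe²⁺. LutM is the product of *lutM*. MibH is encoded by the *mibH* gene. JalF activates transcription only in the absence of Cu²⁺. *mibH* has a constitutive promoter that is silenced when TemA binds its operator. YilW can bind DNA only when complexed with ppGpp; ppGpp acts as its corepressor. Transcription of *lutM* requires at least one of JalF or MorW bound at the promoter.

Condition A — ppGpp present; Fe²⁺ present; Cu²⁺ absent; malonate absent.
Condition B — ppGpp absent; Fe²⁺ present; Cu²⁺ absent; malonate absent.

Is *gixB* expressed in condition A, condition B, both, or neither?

B only

Condition A:
ppGpp is present, so YilW is active.
Fe²⁺ is present, so TemA is inactive.
With no repressor bound, *mibH* is transcribed.
So MibH is produced and active.
Cu²⁺ is absent, so JalF is active.
Malonate is absent, so MorW is inactive.
Activator JalF is present, so *lutM* is transcribed.
So LutM is produced and active.
With repressor YilW bound, *gixB* is not transcribed.
→ *gixB* is OFF in A.
Condition B:
ppGpp is absent, so YilW is inactive.
Fe²⁺ is present, so TemA is inactive.
With no repressor bound, *mibH* is transcribed.
So MibH is produced and active.
Cu²⁺ is absent, so JalF is active.
Malonate is absent, so MorW is inactive.
Activator JalF is present, so *lutM* is transcribed.
So LutM is produced and active.
No repressor is bound and MibH and LutM are active, so *gixB* is transcribed.
→ *gixB* is ON in B.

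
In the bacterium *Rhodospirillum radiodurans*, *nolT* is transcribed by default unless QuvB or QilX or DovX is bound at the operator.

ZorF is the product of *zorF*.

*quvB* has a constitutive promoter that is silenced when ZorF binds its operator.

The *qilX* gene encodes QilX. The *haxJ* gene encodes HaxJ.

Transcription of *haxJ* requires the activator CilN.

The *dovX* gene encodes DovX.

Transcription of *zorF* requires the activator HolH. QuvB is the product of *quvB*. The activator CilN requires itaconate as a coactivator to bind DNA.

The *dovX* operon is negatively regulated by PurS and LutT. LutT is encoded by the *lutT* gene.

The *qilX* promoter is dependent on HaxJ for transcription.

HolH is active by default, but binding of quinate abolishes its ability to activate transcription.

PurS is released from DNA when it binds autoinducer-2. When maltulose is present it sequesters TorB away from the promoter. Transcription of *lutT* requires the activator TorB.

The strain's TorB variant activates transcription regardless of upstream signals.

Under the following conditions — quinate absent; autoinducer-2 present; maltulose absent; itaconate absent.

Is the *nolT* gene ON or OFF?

ON

Quinate is absent, so HolH is active.
No repressor is bound and HolH is active, so *zorF* is transcribed.
So ZorF is produced and active.
With repressor ZorF bound, *quvB* is not transcribed.
So QuvB is not produced.
Itaconate is absent, so CilN is inactive.
Required activator CilN is absent, so *haxJ* is not transcribed.
So HaxJ is not produced.
Required activator HaxJ is absent, so *qilX* is not transcribed.
So QilX is not produced.
Autoinducer-2 is present, so PurS is inactive.
TorB is constitutively active in this strain.
No repressor is bound and TorB is active, so *lutT* is transcribed.
So LutT is produced and active.
With repressor LutT bound, *dovX* is not transcribed.
So DovX is not produced.
With no repressor bound, *nolT* is transcribed.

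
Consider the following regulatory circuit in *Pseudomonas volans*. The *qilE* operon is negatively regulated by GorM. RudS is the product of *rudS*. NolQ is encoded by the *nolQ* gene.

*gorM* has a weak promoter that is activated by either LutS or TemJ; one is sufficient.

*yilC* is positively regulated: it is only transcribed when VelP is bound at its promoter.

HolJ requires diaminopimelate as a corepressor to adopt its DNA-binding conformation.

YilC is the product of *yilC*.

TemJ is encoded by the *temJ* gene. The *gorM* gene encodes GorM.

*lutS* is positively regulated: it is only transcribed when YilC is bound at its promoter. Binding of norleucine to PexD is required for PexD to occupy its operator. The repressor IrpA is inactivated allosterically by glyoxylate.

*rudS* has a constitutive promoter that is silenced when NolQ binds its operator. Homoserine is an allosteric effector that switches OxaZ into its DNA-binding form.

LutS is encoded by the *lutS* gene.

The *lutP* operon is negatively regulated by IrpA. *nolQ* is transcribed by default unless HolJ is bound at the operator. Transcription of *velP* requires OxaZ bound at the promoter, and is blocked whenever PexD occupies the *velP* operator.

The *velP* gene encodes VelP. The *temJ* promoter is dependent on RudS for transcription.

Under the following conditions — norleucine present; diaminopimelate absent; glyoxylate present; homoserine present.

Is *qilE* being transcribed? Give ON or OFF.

Homoserine is present, so OxaZ is active.
Norleucine is present, so PexD is active.
With repressor PexD bound, *velP* is not transcribed.
So VelP is not produced.
Required activator VelP is absent, so *yilC* is not transcribed.
So YilC is not produced.
Required activator YilC is absent, so *lutS* is not transcribed.
So LutS is not produced.
Diaminopimelate is absent, so HolJ is inactive.
With no repressor bound, *nolQ* is transcribed.
So NolQ is produced and active.
With repressor NolQ bound, *rudS* is not transcribed.
So RudS is not produced.
Required activator RudS is absent, so *temJ* is not transcribed.
So TemJ is not produced.
No activator is available at the *gorM* promoter, so *gorM* is not transcribed.
So GorM is not produced.
With no repressor bound, *qilE* is transcribed.

ON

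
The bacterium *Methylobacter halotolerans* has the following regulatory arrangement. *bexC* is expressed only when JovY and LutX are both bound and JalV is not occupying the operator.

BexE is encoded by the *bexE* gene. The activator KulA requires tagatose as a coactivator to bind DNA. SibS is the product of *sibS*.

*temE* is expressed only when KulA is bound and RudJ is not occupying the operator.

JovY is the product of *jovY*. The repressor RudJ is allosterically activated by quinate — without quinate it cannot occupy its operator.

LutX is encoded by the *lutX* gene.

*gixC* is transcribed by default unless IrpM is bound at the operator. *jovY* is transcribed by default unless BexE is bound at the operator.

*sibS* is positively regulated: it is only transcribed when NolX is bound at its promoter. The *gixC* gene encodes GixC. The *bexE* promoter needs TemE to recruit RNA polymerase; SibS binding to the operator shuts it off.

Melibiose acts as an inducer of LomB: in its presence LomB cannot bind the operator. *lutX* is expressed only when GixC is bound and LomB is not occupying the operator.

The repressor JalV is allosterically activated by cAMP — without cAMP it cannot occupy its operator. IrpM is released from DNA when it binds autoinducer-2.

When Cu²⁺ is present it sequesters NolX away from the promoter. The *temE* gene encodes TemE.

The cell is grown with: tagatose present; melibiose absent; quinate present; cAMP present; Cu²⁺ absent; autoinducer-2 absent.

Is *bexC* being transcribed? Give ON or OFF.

Quinate is present, so RudJ is active.
Tagatose is present, so KulA is active.
With repressor RudJ bound, *temE* is not transcribed.
So TemE is not produced.
Cu²⁺ is absent, so NolX is active.
No repressor is bound and NolX is active, so *sibS* is transcribed.
So SibS is produced and active.
With repressor SibS bound, *bexE* is not transcribed.
So BexE is not produced.
With no repressor bound, *jovY* is transcribed.
So JovY is produced and active.
cAMP is present, so JalV is active.
Autoinducer-2 is absent, so IrpM is active.
With repressor IrpM bound, *gixC* is not transcribed.
So GixC is not produced.
Melibiose is absent, so LomB is active.
With repressor LomB bound, *lutX* is not transcribed.
So LutX is not produced.
With repressor JalV bound, *bexC* is not transcribed.

OFF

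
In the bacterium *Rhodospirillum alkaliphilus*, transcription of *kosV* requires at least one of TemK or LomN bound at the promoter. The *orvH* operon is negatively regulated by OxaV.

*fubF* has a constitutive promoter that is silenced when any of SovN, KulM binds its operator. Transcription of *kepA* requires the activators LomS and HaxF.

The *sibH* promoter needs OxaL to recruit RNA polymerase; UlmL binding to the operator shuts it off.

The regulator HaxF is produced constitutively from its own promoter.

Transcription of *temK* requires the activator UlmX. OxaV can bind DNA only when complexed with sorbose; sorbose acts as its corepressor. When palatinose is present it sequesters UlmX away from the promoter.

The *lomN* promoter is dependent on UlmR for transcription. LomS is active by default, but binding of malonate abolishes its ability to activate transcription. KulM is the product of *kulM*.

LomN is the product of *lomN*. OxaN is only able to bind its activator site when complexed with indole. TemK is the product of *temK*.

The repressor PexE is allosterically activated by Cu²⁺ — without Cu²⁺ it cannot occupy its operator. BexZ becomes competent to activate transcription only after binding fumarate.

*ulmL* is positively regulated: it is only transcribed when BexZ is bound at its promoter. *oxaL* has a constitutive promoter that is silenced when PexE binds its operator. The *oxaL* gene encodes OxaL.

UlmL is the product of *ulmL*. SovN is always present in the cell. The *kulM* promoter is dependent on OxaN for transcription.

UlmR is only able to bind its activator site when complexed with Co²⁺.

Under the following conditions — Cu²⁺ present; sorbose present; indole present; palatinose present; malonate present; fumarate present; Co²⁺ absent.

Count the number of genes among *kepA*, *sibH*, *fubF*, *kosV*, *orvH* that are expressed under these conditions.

0

Malonate is present, so LomS is inactive.
HaxF is produced constitutively and is active.
Required activator LomS is absent, so *kepA* is not transcribed.
→ *kepA* is OFF.
Cu²⁺ is present, so PexE is active.
With repressor PexE bound, *oxaL* is not transcribed.
So OxaL is not produced.
Fumarate is present, so BexZ is active.
No repressor is bound and BexZ is active, so *ulmL* is transcribed.
So UlmL is produced and active.
With repressor UlmL bound, *sibH* is not transcribed.
→ *sibH* is OFF.
SovN is produced constitutively and is active.
Indole is present, so OxaN is active.
No repressor is bound and OxaN is active, so *kulM* is transcribed.
So KulM is produced and active.
With repressor SovN bound, *fubF* is not transcribed.
→ *fubF* is OFF.
Palatinose is present, so UlmX is inactive.
Required activator UlmX is absent, so *temK* is not transcribed.
So TemK is not produced.
Co²⁺ is absent, so UlmR is inactive.
Required activator UlmR is absent, so *lomN* is not transcribed.
So LomN is not produced.
No activator is available at the *kosV* promoter, so *kosV* is not transcribed.
→ *kosV* is OFF.
Sorbose is present, so OxaV is active.
With repressor OxaV bound, *orvH* is not transcribed.
→ *orvH* is OFF.
0 of the 5 genes are transcribed.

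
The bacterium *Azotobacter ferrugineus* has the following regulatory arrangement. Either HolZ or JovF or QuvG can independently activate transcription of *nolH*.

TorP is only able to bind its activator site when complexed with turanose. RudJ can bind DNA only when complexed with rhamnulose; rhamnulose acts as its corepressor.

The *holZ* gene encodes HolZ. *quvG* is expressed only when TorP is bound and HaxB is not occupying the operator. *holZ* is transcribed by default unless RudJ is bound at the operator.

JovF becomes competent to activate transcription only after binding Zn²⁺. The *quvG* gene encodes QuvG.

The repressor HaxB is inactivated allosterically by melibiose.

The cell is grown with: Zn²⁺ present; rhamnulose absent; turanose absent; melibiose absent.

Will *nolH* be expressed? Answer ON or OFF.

ON

Rhamnulose is absent, so RudJ is inactive.
With no repressor bound, *holZ* is transcribed.
So HolZ is produced and active.
Zn²⁺ is present, so JovF is active.
Melibiose is absent, so HaxB is active.
Turanose is absent, so TorP is inactive.
With repressor HaxB bound, *quvG* is not transcribed.
So QuvG is not produced.
Activator HolZ is present, so *nolH* is transcribed.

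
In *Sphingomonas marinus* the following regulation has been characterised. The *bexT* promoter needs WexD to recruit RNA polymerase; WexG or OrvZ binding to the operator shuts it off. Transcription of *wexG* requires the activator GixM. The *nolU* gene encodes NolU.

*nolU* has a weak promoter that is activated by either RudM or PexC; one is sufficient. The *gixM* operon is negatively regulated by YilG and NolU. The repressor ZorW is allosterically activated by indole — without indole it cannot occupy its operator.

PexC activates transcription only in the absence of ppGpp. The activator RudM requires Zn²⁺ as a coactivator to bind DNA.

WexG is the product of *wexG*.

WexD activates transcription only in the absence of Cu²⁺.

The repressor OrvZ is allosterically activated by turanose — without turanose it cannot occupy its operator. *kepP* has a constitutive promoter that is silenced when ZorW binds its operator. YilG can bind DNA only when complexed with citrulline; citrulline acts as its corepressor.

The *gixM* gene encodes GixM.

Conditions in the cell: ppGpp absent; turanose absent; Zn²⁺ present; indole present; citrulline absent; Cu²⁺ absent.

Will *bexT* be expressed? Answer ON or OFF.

ON

Citrulline is absent, so YilG is inactive.
Zn²⁺ is present, so RudM is active.
ppGpp is absent, so PexC is active.
Activator RudM is present, so *nolU* is transcribed.
So NolU is produced and active.
With repressor NolU bound, *gixM* is not transcribed.
So GixM is not produced.
Required activator GixM is absent, so *wexG* is not transcribed.
So WexG is not produced.
Turanose is absent, so OrvZ is inactive.
Cu²⁺ is absent, so WexD is active.
No repressor is bound and WexD is active, so *bexT* is transcribed.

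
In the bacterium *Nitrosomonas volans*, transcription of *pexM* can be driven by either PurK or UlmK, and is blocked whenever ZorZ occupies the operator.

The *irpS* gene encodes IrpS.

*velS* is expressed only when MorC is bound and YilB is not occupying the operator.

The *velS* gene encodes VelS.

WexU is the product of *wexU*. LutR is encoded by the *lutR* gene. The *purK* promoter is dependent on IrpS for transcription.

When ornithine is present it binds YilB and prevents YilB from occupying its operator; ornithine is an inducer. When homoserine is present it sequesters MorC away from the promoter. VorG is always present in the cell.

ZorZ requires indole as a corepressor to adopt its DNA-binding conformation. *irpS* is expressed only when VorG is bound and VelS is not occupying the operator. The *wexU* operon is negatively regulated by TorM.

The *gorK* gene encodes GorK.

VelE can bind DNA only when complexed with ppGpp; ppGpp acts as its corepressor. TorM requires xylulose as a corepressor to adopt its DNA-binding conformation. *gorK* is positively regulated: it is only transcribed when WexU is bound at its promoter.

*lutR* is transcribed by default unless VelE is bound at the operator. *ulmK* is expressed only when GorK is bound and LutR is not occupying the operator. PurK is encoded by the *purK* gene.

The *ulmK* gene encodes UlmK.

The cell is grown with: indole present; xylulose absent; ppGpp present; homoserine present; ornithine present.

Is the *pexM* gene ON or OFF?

OFF

Ornithine is present, so YilB is inactive.
Homoserine is present, so MorC is inactive.
Required activator MorC is absent, so *velS* is not transcribed.
So VelS is not produced.
VorG is produced constitutively and is active.
No repressor is bound and VorG is active, so *irpS* is transcribed.
So IrpS is produced and active.
No repressor is bound and IrpS is active, so *purK* is transcribed.
So PurK is produced and active.
ppGpp is present, so VelE is active.
With repressor VelE bound, *lutR* is not transcribed.
So LutR is not produced.
Xylulose is absent, so TorM is inactive.
With no repressor bound, *wexU* is transcribed.
So WexU is produced and active.
No repressor is bound and WexU is active, so *gorK* is transcribed.
So GorK is produced and active.
No repressor is bound and GorK is active, so *ulmK* is transcribed.
So UlmK is produced and active.
Indole is present, so ZorZ is active.
With repressor ZorZ bound, *pexM* is not transcribed.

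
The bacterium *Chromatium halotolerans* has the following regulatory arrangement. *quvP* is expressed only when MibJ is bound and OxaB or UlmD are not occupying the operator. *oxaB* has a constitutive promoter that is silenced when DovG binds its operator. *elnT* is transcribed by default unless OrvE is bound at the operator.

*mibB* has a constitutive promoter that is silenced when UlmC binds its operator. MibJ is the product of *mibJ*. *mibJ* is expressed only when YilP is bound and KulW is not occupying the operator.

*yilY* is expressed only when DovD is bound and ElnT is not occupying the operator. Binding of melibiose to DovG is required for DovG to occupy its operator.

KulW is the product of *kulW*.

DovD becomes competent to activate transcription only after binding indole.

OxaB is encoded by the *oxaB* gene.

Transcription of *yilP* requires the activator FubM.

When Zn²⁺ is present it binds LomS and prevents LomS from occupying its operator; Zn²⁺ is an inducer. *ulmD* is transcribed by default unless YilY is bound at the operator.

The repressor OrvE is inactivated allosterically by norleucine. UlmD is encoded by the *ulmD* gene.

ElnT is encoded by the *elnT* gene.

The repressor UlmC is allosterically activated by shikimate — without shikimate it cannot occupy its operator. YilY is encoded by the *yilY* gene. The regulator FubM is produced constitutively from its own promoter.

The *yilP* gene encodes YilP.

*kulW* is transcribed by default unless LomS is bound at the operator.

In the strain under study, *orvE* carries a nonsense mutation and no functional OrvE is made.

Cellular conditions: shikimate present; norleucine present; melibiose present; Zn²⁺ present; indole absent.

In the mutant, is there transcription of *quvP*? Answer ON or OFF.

OFF

Melibiose is present, so DovG is active.
With repressor DovG bound, *oxaB* is not transcribed.
So OxaB is not produced.
Indole is absent, so DovD is inactive.
OrvE is non-functional in this strain, so it has no effect.
With no repressor bound, *elnT* is transcribed.
So ElnT is produced and active.
With repressor ElnT bound, *yilY* is not transcribed.
So YilY is not produced.
With no repressor bound, *ulmD* is transcribed.
So UlmD is produced and active.
Zn²⁺ is present, so LomS is inactive.
With no repressor bound, *kulW* is transcribed.
So KulW is produced and active.
FubM is produced constitutively and is active.
No repressor is bound and FubM is active, so *yilP* is transcribed.
So YilP is produced and active.
With repressor KulW bound, *mibJ* is not transcribed.
So MibJ is not produced.
With repressor UlmD bound, *quvP* is not transcribed.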